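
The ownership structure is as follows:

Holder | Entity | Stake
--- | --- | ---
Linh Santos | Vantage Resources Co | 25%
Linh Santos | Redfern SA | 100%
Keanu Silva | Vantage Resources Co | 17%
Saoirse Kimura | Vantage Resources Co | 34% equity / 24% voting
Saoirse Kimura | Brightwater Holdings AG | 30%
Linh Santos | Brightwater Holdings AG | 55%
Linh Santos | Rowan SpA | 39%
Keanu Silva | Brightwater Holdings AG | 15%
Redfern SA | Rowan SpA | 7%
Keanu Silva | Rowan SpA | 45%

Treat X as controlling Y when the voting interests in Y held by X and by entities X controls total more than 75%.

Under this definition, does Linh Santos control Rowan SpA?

Linh holds 100% of Redfern, so Linh controls Redfern.
In Rowan, Linh's side holds only 39% + 7% = 46%, not > 75%.
So Linh does not control Rowan.

No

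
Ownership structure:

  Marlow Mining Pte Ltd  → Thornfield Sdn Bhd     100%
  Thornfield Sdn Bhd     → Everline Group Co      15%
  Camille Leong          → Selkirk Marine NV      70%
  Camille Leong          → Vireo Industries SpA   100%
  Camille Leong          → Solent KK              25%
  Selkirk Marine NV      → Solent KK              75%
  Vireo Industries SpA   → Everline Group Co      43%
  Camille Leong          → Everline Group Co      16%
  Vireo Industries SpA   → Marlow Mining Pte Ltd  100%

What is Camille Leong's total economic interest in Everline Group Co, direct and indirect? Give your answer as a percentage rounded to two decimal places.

74.00%

Camille reaches Everline along 3 paths.
Direct stake: 16% = 16%.
Via Vireo: 100% × 43% = 43%.
Via Vireo → Marlow → Thornfield: 100% × 100% × 100% × 15% = 15%.
Total: 16% + 43% + 15% = 74%.
Rounded: 74.00%.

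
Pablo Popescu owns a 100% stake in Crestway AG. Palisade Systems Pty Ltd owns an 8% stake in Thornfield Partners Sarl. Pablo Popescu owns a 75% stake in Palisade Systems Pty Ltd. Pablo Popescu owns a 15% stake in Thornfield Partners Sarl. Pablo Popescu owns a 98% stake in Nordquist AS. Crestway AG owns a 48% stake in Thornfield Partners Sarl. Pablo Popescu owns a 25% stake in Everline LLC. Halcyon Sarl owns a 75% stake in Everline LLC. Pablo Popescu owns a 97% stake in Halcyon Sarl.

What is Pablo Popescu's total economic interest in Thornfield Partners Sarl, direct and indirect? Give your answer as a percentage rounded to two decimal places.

Pablo reaches Thornfield along 3 paths.
Via Crestway: 100% × 48% = 48%.
Direct stake: 15% = 15%.
Via Palisade: 75% × 8% = 6%.
Total: 48% + 15% + 6% = 69%.
Rounded: 69.00%.

69.00%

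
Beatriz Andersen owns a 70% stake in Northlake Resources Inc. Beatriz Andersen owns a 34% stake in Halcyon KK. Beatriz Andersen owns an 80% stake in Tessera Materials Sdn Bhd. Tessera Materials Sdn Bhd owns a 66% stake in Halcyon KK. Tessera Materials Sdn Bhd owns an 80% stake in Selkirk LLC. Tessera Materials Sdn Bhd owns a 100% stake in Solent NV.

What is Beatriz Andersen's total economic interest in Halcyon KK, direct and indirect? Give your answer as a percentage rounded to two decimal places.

86.80%

Beatriz reaches Halcyon along 2 paths.
Via Tessera: 80% × 66% = 52.8%.
Direct stake: 34% = 34%.
Total: 52.8% + 34% = 86.8%.
Rounded: 86.80%.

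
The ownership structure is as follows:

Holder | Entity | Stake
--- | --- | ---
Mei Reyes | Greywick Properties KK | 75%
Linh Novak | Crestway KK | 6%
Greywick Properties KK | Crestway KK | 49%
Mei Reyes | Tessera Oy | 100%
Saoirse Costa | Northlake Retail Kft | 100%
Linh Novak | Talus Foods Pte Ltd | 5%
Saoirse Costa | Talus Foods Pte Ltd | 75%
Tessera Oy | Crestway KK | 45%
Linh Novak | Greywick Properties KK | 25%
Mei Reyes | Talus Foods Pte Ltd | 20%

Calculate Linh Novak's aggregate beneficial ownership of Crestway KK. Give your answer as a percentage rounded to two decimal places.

18.25%

Linh reaches Crestway along 2 paths.
Direct stake: 6% = 6%.
Via Greywick: 25% × 49% = 12.25%.
Total: 6% + 12.25% = 18.25%.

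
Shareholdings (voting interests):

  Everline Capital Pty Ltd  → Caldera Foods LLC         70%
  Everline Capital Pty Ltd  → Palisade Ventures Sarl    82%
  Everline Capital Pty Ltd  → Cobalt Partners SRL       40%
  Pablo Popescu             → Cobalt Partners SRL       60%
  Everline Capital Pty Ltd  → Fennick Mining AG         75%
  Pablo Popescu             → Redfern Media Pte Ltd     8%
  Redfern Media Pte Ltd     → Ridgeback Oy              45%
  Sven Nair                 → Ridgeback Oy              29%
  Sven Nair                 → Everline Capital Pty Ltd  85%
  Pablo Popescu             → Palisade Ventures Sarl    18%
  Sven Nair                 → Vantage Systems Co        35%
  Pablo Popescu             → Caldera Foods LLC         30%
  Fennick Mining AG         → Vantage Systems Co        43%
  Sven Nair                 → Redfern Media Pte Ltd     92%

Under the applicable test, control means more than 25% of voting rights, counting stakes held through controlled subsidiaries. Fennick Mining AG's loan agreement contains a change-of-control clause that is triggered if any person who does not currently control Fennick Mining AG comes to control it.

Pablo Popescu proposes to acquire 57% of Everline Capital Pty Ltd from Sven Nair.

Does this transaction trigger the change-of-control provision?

Yes

The purchase adds only to Pablo's holdings (Sven's stake shrinks), so Pablo is the only person who could newly come to control Fennick.
Pablo holds 60% of Cobalt, so Pablo controls Cobalt.
Pablo holds 30% of Caldera, so Pablo controls Caldera.
Neither Pablo nor any entity Pablo controls holds any voting interest in Fennick.
So before the transaction, Pablo does not control Fennick.
After the purchase, Pablo holds 57% of Everline directly, and Sven's stake falls to 28%.
Pablo holds 57% of Everline, so Pablo controls Everline.
Everline holds 75% of Fennick, so Pablo controls Fennick.
Pablo did not control Fennick before and does after, so the clause is triggered.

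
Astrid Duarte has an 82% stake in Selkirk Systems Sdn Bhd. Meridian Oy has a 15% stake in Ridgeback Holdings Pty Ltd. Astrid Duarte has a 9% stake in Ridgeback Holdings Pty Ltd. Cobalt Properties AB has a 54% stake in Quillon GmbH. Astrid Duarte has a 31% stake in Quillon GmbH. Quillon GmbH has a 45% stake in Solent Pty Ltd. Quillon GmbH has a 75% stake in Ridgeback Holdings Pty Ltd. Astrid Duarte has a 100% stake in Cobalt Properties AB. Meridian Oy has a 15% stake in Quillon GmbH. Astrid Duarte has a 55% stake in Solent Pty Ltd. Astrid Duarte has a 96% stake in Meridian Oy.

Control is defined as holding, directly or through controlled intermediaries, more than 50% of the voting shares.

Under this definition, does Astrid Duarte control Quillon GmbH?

Yes

Astrid holds 100% of Cobalt, so Astrid controls Cobalt.
Astrid holds 96% of Meridian, so Astrid controls Meridian.
Meridian and Cobalt and Astrid together hold 15% + 54% + 31% = 100% of Quillon, so Astrid controls Quillon.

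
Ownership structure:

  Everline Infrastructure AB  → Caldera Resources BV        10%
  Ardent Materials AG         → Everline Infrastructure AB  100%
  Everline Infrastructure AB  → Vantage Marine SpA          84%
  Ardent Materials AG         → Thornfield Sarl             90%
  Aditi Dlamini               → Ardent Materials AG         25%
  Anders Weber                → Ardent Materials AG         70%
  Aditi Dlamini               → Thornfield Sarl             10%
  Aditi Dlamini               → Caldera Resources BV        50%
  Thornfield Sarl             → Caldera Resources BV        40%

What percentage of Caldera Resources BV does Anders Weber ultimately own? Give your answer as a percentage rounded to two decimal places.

32.20%

Anders reaches Caldera along 2 paths.
Via Ardent → Everline: 70% × 100% × 10% = 7%.
Via Ardent → Thornfield: 70% × 90% × 40% = 25.2%.
Total: 7% + 25.2% = 32.2%.
Rounded: 32.20%.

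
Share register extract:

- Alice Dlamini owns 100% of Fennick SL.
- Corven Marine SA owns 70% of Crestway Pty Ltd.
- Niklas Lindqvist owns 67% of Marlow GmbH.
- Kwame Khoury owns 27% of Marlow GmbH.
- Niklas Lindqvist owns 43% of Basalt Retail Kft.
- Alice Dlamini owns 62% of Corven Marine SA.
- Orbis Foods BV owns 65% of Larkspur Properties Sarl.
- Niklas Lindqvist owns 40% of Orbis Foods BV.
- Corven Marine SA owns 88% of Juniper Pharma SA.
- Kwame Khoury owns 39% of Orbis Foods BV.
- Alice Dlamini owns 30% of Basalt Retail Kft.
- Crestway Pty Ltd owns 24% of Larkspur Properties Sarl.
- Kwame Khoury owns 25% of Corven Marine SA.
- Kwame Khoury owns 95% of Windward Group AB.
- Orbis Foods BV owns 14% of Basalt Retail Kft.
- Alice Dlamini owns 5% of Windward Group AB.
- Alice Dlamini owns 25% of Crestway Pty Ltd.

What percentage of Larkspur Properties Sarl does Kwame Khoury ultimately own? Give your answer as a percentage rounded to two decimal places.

Kwame reaches Larkspur along 2 paths.
Via Orbis: 39% × 65% = 25.35%.
Via Corven → Crestway: 25% × 70% × 24% = 4.2%.
Total: 25.35% + 4.2% = 29.55%.

29.55%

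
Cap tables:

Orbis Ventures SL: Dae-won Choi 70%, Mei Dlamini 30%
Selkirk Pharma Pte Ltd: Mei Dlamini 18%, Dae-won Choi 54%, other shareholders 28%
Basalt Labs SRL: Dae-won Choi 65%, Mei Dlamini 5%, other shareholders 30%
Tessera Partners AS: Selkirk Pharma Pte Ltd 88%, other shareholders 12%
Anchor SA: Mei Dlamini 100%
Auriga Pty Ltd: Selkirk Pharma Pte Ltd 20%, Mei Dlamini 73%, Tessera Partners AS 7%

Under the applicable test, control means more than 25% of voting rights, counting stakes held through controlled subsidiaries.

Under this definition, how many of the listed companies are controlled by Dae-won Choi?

Dae-won holds 70% of Orbis, so Dae-won controls Orbis.
Dae-won holds 54% of Selkirk, so Dae-won controls Selkirk.
Dae-won holds 65% of Basalt, so Dae-won controls Basalt.
Selkirk holds 88% of Tessera, so Dae-won controls Tessera.
Selkirk and Tessera together hold 20% + 7% = 27% of Auriga, so Dae-won controls Auriga.
No other company's threshold is met.
Dae-won controls 5 companies.

5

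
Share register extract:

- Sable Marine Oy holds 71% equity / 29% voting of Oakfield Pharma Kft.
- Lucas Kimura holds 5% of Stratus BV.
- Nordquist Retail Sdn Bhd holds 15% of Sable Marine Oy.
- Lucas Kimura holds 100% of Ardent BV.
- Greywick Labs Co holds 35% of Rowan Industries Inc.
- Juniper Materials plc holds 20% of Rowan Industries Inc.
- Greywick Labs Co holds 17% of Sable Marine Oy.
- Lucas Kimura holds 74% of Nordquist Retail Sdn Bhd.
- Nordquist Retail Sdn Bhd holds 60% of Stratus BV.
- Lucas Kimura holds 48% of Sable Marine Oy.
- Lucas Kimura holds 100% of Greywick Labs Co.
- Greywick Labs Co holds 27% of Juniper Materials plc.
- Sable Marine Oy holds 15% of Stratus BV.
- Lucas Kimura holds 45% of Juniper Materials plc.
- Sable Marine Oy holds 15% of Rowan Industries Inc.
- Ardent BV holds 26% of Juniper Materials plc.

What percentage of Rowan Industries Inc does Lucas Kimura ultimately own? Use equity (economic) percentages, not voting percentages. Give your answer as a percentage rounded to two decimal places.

Lucas reaches Rowan along 7 paths.
Via Greywick → Sable: 100% × 17% × 15% = 2.55%.
Via Sable: 48% × 15% = 7.2%.
Via Nordquist → Sable: 74% × 15% × 15% = 1.665%.
Via Greywick: 100% × 35% = 35%.
Via Ardent → Juniper: 100% × 26% × 20% = 5.2%.
Via Juniper: 45% × 20% = 9%.
Via Greywick → Juniper: 100% × 27% × 20% = 5.4%.
Total: 2.55% + 7.2% + 1.665% + 35% + 5.2% + 9% + 5.4% = 66.015%.
Rounded: 66.02%.

66.02%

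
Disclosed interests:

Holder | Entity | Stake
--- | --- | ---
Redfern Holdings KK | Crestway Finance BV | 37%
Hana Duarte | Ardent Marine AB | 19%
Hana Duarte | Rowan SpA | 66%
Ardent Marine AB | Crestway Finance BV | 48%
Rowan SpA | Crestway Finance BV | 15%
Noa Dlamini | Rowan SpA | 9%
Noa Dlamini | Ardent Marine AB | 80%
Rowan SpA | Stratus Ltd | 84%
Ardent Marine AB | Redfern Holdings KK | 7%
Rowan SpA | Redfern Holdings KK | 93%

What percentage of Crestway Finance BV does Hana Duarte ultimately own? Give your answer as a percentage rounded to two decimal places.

Hana reaches Crestway along 4 paths.
Via Ardent: 19% × 48% = 9.12%.
Via Ardent → Redfern: 19% × 7% × 37% = 0.4921%.
Via Rowan → Redfern: 66% × 93% × 37% = 22.7106%.
Via Rowan: 66% × 15% = 9.9%.
Total: 9.12% + 0.4921% + 22.7106% + 9.9% = 42.2227%.
Rounded: 42.22%.

42.22%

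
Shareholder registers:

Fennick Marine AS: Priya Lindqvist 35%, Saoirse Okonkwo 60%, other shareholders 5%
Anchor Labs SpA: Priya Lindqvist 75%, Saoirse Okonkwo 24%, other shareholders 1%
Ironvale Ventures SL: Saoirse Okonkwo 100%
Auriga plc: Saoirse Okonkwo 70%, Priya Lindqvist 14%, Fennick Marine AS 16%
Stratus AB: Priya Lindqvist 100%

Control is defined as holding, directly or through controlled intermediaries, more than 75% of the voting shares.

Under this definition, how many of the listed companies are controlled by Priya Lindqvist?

1

Priya holds 100% of Stratus, so Priya controls Stratus.
No other company's threshold is met.
Priya controls 1 company.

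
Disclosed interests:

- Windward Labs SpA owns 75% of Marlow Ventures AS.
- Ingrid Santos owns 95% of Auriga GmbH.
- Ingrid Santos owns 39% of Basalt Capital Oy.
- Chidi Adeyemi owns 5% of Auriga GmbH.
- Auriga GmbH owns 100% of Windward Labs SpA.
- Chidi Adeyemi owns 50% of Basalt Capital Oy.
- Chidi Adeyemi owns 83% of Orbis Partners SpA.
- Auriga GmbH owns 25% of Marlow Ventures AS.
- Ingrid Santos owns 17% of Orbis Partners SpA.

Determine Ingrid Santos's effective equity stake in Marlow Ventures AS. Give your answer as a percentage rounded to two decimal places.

95.00%

Ingrid reaches Marlow along 2 paths.
Via Auriga: 95% × 25% = 23.75%.
Via Auriga → Windward: 95% × 100% × 75% = 71.25%.
Total: 23.75% + 71.25% = 95%.
Rounded: 95.00%.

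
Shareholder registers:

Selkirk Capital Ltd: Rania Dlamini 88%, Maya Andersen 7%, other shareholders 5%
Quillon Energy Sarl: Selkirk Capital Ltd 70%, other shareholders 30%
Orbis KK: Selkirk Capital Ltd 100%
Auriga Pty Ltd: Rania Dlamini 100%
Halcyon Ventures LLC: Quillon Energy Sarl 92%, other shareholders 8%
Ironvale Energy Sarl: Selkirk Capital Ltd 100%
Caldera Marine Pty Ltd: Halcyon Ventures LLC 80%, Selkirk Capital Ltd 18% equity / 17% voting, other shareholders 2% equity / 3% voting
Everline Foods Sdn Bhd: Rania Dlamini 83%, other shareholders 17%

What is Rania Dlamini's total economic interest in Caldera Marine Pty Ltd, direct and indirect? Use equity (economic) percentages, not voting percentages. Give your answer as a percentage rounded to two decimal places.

Rania reaches Caldera along 2 paths.
Via Selkirk → Quillon → Halcyon: 88% × 70% × 92% × 80% = 45.3376%.
Via Selkirk: 88% × 18% = 15.84%.
Total: 45.3376% + 15.84% = 61.1776%.
Rounded: 61.18%.

61.18%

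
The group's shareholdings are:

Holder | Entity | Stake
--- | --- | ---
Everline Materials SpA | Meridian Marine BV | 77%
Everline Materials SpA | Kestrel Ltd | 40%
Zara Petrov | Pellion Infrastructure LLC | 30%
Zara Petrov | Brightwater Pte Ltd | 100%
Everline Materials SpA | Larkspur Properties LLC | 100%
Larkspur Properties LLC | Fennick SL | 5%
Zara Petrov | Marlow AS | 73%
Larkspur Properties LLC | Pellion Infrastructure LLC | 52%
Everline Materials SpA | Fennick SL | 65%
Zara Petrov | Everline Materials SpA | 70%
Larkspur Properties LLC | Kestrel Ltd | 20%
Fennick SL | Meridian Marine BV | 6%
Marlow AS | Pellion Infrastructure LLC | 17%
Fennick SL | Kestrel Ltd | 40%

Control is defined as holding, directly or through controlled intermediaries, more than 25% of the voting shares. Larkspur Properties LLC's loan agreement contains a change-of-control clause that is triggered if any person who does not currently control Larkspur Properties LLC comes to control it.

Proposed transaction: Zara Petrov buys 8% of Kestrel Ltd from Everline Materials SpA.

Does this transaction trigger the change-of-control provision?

No

The purchase adds only to Zara's holdings (Everline's stake shrinks), so Zara is the only person who could newly come to control Larkspur.
Zara holds 70% of Everline, so Zara controls Everline.
Everline holds 100% of Larkspur, so Zara controls Larkspur.
So Zara already controls Larkspur before the transaction.
After the purchase, Zara holds 8% of Kestrel directly, and Everline's stake falls to 32%.
Zara controlled Larkspur already, so this is not a new person acquiring control; every other person's position is unchanged or reduced.
No new person acquires control, so the clause is not triggered.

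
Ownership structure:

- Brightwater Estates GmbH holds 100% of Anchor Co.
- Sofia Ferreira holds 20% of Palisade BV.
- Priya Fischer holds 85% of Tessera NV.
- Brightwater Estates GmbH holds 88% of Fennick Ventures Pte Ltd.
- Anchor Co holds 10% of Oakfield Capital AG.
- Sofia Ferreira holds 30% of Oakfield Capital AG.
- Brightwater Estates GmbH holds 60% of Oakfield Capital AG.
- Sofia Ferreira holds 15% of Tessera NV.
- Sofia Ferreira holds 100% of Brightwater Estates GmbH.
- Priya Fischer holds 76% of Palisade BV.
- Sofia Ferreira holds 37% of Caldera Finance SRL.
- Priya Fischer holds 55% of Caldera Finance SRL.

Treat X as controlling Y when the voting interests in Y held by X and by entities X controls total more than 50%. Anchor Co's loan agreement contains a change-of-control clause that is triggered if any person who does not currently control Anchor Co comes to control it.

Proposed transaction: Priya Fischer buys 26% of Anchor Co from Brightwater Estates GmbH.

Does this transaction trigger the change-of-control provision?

The purchase adds only to Priya's holdings (Brightwater's stake shrinks), so Priya is the only person who could newly come to control Anchor.
Priya holds 76% of Palisade, so Priya controls Palisade.
Priya holds 55% of Caldera, so Priya controls Caldera.
Priya holds 85% of Tessera, so Priya controls Tessera.
Neither Priya nor any entity Priya controls holds any voting interest in Anchor.
So before the transaction, Priya does not control Anchor.
After the purchase, Priya holds 26% of Anchor directly, and Brightwater's stake falls to 74%.
After the transaction, Priya's side holds 26% of Anchor, not > 50%, so Priya still does not control Anchor.
No new person acquires control, so the clause is not triggered.

No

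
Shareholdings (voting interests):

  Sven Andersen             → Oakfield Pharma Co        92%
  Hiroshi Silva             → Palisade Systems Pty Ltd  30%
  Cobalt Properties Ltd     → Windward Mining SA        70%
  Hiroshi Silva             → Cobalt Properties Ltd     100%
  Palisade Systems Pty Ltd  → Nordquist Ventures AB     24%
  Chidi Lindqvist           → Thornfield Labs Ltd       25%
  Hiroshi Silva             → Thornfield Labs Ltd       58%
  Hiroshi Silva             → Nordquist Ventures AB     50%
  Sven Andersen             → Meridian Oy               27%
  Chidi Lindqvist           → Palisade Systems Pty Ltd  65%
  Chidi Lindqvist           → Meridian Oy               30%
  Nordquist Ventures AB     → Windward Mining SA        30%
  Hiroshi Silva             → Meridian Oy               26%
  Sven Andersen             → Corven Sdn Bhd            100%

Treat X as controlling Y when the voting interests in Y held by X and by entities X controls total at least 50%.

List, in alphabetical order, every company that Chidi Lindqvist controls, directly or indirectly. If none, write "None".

Palisade Systems Pty Ltd

Chidi holds 65% of Palisade, so Chidi controls Palisade.
No other company's threshold is met.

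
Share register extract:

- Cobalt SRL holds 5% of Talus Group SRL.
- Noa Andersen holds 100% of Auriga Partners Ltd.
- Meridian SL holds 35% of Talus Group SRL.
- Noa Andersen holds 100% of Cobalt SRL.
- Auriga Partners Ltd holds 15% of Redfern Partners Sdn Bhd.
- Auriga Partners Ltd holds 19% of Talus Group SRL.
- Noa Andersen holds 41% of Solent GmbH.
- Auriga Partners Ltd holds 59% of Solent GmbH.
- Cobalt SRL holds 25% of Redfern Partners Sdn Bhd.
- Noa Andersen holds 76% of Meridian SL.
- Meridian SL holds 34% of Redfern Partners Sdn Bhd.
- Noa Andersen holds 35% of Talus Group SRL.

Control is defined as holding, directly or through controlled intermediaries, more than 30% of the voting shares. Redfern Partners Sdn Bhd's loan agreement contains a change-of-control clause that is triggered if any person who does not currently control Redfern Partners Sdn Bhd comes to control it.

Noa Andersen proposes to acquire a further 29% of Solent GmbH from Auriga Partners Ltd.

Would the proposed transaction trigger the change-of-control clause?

The purchase adds only to Noa's holdings (Auriga's stake shrinks), so Noa is the only person who could newly come to control Redfern.
Noa holds 100% of Cobalt, so Noa controls Cobalt.
Noa holds 76% of Meridian, so Noa controls Meridian.
Noa holds 100% of Auriga, so Noa controls Auriga.
Cobalt and Meridian and Auriga together hold 25% + 34% + 15% = 74% of Redfern, so Noa controls Redfern.
So Noa already controls Redfern before the transaction.
After the purchase, Noa's direct stake in Solent rises to 41% + 29% = 70%, and Auriga's stake falls to 30%.
Noa controlled Redfern already, so this is not a new person acquiring control; every other person's position is unchanged or reduced.
No new person acquires control, so the clause is not triggered.

No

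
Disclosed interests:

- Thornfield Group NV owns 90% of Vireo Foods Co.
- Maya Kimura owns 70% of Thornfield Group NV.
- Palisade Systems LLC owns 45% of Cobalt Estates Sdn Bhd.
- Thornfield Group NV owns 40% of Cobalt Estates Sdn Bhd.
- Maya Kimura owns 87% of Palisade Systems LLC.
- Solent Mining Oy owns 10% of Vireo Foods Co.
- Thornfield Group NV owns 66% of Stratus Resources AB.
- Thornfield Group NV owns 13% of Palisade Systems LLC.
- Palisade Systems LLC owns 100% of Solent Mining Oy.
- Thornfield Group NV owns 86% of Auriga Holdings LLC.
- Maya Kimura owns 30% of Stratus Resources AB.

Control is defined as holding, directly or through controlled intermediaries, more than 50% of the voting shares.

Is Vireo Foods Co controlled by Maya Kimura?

Yes

Maya holds 70% of Thornfield, so Maya controls Thornfield.
Thornfield and Maya together hold 13% + 87% = 100% of Palisade, so Maya controls Palisade.
Palisade holds 100% of Solent, so Maya controls Solent.
Solent and Thornfield together hold 10% + 90% = 100% of Vireo, so Maya controls Vireo.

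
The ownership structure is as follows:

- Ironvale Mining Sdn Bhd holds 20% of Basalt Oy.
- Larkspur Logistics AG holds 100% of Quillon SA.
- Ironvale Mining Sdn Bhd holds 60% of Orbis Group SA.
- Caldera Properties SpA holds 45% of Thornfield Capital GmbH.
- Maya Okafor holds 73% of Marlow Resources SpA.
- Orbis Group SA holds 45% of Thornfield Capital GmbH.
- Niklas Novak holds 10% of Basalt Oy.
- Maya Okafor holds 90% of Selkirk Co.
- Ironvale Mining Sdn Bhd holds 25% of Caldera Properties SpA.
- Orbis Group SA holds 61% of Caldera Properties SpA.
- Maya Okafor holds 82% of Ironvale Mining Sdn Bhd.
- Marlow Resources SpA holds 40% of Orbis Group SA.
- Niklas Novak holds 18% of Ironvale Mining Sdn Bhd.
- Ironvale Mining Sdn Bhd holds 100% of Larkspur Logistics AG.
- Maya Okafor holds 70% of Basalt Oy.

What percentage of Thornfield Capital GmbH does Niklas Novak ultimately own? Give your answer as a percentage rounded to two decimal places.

9.85%

Niklas reaches Thornfield along 3 paths.
Via Ironvale → Caldera: 18% × 25% × 45% = 2.025%.
Via Ironvale → Orbis → Caldera: 18% × 60% × 61% × 45% = 2.9646%.
Via Ironvale → Orbis: 18% × 60% × 45% = 4.86%.
Total: 2.025% + 2.9646% + 4.86% = 9.8496%.
Rounded: 9.85%.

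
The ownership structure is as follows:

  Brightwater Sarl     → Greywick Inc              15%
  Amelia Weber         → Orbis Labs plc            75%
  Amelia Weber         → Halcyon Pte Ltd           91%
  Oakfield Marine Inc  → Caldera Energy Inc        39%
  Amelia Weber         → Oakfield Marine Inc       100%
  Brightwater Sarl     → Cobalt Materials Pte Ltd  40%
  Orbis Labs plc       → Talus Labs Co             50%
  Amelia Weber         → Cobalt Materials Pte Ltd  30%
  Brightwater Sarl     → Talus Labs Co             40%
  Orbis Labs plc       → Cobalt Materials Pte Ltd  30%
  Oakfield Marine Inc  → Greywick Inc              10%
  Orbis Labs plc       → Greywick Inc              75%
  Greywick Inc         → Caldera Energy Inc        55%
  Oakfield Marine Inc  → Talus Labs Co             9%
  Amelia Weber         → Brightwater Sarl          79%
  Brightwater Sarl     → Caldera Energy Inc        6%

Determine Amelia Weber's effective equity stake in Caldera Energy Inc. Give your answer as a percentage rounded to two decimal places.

Amelia reaches Caldera along 5 paths.
Via Brightwater: 79% × 6% = 4.74%.
Via Oakfield: 100% × 39% = 39%.
Via Orbis → Greywick: 75% × 75% × 55% = 30.9375%.
Via Brightwater → Greywick: 79% × 15% × 55% = 6.5175%.
Via Oakfield → Greywick: 100% × 10% × 55% = 5.5%.
Total: 4.74% + 39% + 30.9375% + 6.5175% + 5.5% = 86.695%.
Rounded: 86.70%.

86.70%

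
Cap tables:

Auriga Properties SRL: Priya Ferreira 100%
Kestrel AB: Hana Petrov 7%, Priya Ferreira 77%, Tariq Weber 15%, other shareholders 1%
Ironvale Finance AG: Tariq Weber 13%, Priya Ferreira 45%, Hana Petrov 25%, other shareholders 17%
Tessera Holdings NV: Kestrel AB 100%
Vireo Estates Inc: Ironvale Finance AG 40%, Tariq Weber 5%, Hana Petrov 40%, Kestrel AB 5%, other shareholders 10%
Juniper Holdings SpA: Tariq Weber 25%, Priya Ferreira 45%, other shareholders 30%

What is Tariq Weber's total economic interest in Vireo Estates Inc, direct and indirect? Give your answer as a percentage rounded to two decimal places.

10.95%

Tariq reaches Vireo along 3 paths.
Via Ironvale: 13% × 40% = 5.2%.
Direct stake: 5% = 5%.
Via Kestrel: 15% × 5% = 0.75%.
Total: 5.2% + 5% + 0.75% = 10.95%.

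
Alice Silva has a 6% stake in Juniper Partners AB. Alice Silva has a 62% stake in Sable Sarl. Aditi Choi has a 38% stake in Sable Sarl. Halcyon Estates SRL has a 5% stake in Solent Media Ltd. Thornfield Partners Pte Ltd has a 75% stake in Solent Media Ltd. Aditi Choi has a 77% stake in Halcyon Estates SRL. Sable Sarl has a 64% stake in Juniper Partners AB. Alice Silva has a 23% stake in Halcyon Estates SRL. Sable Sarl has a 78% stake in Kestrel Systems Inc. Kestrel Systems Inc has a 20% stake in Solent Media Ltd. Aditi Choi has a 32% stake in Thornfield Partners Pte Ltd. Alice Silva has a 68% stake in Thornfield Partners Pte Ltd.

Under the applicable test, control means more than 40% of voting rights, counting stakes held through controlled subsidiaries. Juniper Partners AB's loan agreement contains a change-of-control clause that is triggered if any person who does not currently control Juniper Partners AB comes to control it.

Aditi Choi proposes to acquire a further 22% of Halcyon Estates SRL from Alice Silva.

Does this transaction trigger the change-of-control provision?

The purchase adds only to Aditi's holdings (Alice's stake shrinks), so Aditi is the only person who could newly come to control Juniper.
Aditi holds 77% of Halcyon, so Aditi controls Halcyon.
Neither Aditi nor any entity Aditi controls holds any voting interest in Juniper.
So before the transaction, Aditi does not control Juniper.
After the purchase, Aditi's direct stake in Halcyon rises to 77% + 22% = 99%, and Alice's stake falls to 1%.
Aditi holds 99% of Halcyon, so Aditi controls Halcyon.
After the transaction, neither Aditi nor any entity Aditi controls holds a voting interest in Juniper, so Aditi still does not control it.
No new person acquires control, so the clause is not triggered.

No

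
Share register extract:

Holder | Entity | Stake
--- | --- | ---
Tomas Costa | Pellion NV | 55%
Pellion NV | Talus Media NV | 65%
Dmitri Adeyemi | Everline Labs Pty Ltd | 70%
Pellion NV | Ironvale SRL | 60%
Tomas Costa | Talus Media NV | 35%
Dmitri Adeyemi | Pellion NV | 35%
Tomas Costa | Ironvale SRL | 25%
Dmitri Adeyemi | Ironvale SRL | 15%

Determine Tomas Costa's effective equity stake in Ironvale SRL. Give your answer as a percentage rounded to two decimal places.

Tomas reaches Ironvale along 2 paths.
Direct stake: 25% = 25%.
Via Pellion: 55% × 60% = 33%.
Total: 25% + 33% = 58%.
Rounded: 58.00%.

58.00%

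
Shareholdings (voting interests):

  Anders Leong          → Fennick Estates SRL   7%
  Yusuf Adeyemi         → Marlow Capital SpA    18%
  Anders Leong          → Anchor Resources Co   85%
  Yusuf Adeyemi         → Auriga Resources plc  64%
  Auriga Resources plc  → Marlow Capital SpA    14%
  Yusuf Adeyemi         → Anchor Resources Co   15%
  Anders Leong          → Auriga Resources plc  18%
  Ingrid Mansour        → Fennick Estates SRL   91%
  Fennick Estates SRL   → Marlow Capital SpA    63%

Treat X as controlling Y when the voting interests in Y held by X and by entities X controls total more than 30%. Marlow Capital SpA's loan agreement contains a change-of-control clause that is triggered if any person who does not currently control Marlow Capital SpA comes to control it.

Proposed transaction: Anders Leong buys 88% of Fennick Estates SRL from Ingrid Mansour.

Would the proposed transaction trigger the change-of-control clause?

Yes

The purchase adds only to Anders's holdings (Ingrid's stake shrinks), so Anders is the only person who could newly come to control Marlow.
Anders holds 85% of Anchor, so Anders controls Anchor.
Neither Anders nor any entity Anders controls holds any voting interest in Marlow.
So before the transaction, Anders does not control Marlow.
After the purchase, Anders's direct stake in Fennick rises to 7% + 88% = 95%, and Ingrid's stake falls to 3%.
Anders holds 95% of Fennick, so Anders controls Fennick.
Fennick holds 63% of Marlow, so Anders controls Marlow.
Anders did not control Marlow before and does after, so the clause is triggered.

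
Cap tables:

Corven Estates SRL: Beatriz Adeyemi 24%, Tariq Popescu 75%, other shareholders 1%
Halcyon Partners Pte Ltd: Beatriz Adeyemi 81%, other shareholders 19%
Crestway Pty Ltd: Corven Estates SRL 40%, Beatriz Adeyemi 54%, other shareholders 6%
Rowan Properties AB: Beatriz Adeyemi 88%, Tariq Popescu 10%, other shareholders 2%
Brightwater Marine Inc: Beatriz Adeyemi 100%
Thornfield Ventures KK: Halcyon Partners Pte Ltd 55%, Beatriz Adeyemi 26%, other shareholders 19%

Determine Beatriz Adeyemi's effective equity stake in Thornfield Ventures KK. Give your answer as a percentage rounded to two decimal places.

Beatriz reaches Thornfield along 2 paths.
Via Halcyon: 81% × 55% = 44.55%.
Direct stake: 26% = 26%.
Total: 44.55% + 26% = 70.55%.

70.55%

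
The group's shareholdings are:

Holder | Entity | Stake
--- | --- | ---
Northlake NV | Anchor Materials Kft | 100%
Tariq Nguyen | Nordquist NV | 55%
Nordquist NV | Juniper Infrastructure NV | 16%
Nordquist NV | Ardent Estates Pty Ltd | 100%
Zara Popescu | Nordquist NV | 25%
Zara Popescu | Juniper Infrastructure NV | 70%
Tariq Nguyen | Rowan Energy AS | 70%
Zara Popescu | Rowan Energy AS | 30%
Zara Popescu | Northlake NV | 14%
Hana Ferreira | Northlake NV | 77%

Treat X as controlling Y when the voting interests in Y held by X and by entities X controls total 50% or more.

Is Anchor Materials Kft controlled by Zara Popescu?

No

Zara holds 70% of Juniper, so Zara controls Juniper.
Neither Zara nor any entity Zara controls holds any voting interest in Anchor.
So Zara does not control Anchor.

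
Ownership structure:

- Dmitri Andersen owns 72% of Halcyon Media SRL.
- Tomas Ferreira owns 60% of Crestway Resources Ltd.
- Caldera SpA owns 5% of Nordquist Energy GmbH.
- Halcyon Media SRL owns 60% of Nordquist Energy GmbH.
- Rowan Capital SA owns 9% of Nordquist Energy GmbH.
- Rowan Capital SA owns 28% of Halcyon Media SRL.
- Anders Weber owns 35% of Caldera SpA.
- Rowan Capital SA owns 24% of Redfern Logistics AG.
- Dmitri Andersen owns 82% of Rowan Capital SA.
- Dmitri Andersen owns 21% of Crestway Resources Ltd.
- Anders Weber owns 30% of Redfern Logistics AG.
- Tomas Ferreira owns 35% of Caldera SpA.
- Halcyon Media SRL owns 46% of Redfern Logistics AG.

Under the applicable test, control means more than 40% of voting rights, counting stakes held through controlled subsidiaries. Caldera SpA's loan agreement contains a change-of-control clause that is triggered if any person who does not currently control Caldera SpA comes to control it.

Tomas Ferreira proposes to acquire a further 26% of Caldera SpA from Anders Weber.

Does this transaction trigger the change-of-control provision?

The purchase adds only to Tomas's holdings (Anders's stake shrinks), so Tomas is the only person who could newly come to control Caldera.
Tomas holds 60% of Crestway, so Tomas controls Crestway.
In Caldera, Tomas's side holds only 35%, not > 40%.
So before the transaction, Tomas does not control Caldera.
After the purchase, Tomas's direct stake in Caldera rises to 35% + 26% = 61%, and Anders's stake falls to 9%.
Tomas holds 61% of Caldera, so Tomas controls Caldera.
Tomas did not control Caldera before and does after, so the clause is triggered.

Yes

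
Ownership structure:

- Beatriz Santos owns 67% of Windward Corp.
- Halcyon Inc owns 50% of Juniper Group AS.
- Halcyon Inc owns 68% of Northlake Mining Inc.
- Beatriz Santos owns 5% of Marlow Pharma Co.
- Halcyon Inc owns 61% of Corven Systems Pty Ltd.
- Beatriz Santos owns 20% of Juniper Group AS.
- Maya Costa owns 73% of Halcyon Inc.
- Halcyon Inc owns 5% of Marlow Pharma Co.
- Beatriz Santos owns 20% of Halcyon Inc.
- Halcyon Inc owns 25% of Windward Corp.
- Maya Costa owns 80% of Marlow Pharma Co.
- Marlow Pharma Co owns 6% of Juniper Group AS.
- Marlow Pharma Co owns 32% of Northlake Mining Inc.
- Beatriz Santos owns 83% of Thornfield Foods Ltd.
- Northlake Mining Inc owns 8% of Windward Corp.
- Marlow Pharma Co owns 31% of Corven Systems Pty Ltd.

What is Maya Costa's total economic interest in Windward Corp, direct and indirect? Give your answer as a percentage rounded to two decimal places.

Maya reaches Windward along 4 paths.
Via Halcyon → Marlow → Northlake: 73% × 5% × 32% × 8% = 0.09344%.
Via Marlow → Northlake: 80% × 32% × 8% = 2.048%.
Via Halcyon → Northlake: 73% × 68% × 8% = 3.9712%.
Via Halcyon: 73% × 25% = 18.25%.
Total: 0.09344% + 2.048% + 3.9712% + 18.25% = 24.36264%.
Rounded: 24.36%.

24.36%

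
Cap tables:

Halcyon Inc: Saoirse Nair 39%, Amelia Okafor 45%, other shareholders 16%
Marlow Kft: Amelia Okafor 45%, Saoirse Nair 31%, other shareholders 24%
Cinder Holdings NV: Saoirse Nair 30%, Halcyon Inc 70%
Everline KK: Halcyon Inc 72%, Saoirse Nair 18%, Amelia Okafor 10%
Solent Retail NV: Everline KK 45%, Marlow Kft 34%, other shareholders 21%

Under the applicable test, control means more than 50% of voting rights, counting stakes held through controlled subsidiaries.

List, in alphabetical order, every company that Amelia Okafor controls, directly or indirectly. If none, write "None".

None

Amelia's largest direct stake is 45% in Halcyon, which does not meet the threshold.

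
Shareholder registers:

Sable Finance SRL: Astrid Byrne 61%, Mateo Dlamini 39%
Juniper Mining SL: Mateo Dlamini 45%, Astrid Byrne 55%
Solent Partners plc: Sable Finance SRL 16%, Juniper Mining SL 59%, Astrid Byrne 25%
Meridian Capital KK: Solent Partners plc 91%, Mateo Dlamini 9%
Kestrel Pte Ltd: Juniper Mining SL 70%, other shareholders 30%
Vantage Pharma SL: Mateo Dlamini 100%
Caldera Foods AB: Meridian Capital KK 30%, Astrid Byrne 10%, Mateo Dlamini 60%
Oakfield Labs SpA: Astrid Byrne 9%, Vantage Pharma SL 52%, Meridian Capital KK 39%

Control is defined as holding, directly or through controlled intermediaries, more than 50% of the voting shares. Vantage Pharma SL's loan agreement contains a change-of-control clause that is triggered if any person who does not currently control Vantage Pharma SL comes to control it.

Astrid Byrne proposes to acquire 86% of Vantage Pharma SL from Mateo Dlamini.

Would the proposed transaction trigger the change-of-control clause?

The purchase adds only to Astrid's holdings (Mateo's stake shrinks), so Astrid is the only person who could newly come to control Vantage.
Astrid holds 61% of Sable, so Astrid controls Sable.
Astrid holds 55% of Juniper, so Astrid controls Juniper.
Sable and Juniper and Astrid together hold 16% + 59% + 25% = 100% of Solent, so Astrid controls Solent.
Solent holds 91% of Meridian, so Astrid controls Meridian.
Juniper holds 70% of Kestrel, so Astrid controls Kestrel.
Neither Astrid nor any entity Astrid controls holds any voting interest in Vantage.
So before the transaction, Astrid does not control Vantage.
After the purchase, Astrid holds 86% of Vantage directly, and Mateo's stake falls to 14%.
Astrid holds 86% of Vantage, so Astrid controls Vantage.
Astrid did not control Vantage before and does after, so the clause is triggered.

Yes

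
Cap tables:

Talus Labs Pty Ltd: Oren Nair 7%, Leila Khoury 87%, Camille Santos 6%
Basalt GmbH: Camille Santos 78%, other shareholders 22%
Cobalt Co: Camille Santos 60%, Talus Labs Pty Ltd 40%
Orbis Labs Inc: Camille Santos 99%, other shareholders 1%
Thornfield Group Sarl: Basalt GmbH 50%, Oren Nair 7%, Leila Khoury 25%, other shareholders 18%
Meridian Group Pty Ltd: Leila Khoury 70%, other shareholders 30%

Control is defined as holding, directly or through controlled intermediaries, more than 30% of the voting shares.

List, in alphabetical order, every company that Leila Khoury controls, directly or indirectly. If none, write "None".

Cobalt Co, Meridian Group Pty Ltd, Talus Labs Pty Ltd

Leila holds 87% of Talus, so Leila controls Talus.
Talus holds 40% of Cobalt, so Leila controls Cobalt.
Leila holds 70% of Meridian, so Leila controls Meridian.
No other company's threshold is met.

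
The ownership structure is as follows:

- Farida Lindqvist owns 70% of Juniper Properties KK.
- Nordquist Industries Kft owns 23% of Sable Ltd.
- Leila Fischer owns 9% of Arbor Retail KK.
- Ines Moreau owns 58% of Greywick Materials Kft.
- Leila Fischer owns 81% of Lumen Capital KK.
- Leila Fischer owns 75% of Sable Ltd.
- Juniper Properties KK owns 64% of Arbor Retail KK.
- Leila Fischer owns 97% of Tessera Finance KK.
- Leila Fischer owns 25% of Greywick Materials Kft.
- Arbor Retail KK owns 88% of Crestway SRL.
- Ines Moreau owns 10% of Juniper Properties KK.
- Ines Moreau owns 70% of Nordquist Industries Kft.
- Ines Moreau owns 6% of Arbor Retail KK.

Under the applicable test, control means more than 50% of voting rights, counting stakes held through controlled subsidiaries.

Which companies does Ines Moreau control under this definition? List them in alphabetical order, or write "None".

Ines holds 70% of Nordquist, so Ines controls Nordquist.
Ines holds 58% of Greywick, so Ines controls Greywick.
No other company's threshold is met.

Greywick Materials Kft, Nordquist Industries Kft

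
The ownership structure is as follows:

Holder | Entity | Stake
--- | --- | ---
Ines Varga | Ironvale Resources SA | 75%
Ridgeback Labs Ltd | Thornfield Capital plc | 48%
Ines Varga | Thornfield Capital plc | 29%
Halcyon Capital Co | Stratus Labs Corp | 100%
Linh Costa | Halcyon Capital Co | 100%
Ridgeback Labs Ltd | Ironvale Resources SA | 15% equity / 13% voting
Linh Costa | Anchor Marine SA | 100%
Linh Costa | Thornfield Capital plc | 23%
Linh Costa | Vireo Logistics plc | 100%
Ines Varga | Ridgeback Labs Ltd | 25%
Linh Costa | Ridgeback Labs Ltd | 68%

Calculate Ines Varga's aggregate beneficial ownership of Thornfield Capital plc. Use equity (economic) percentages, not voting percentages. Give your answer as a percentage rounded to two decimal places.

41.00%

Ines reaches Thornfield along 2 paths.
Via Ridgeback: 25% × 48% = 12%.
Direct stake: 29% = 29%.
Total: 12% + 29% = 41%.
Rounded: 41.00%.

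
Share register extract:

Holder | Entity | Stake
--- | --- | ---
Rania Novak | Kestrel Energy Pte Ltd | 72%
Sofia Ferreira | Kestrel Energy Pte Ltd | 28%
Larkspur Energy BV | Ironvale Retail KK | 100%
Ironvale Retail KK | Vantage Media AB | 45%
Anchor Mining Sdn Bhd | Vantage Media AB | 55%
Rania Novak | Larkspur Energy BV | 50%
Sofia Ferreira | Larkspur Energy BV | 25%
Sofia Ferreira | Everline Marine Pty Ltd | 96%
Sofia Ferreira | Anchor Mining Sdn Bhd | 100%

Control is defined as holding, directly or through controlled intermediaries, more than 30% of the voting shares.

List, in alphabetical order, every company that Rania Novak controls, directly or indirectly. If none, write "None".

Ironvale Retail KK, Kestrel Energy Pte Ltd, Larkspur Energy BV, Vantage Media AB

Rania holds 72% of Kestrel, so Rania controls Kestrel.
Rania holds 50% of Larkspur, so Rania controls Larkspur.
Larkspur holds 100% of Ironvale, so Rania controls Ironvale.
Ironvale holds 45% of Vantage, so Rania controls Vantage.
No other company's threshold is met.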